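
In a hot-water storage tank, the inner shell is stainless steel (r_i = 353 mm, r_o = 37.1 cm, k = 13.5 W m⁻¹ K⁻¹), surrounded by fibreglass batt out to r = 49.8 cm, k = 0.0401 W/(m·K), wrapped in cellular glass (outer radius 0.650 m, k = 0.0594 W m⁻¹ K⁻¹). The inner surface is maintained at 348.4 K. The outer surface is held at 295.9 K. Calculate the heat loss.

Q = 26.3 W

Series thermal resistances, inner to outer:
  R_stainless steel = (1/0.353 − 1/0.371)/(4πk) = 0.1374/(4π·13.5) = 8.102×10^-4 K/W
  R_fibreglass batt = (1/0.371 − 1/0.498)/(4πk) = 0.6874/(4π·0.0401) = 1.364 K/W
  R_cellular glass = (1/0.498 − 1/0.650)/(4πk) = 0.4696/(4π·0.0594) = 0.6291 K/W
ΣR = 8.102×10^-4 + 1.364 + 0.6291 = 1.994 K/W
Q = ΔT/ΣR = (348.4 K − 295.9 K)/1.994 = 26.3 W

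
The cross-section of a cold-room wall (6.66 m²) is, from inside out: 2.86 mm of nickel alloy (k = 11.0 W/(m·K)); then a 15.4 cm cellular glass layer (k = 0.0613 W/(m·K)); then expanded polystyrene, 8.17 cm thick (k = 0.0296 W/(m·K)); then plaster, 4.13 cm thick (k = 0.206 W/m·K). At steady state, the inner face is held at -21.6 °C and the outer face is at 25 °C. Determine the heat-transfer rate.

Series thermal resistances, inner to outer:
  R_nickel alloy = L/(kA) = 0.00286/(11.0·6.66) = 3.904×10^-5 K/W
  R_cellular glass = L/(kA) = 0.154/(0.0613·6.66) = 0.3772 K/W
  R_expanded polystyrene = L/(kA) = 0.0817/(0.0296·6.66) = 0.4144 K/W
  R_plaster = L/(kA) = 0.0413/(0.206·6.66) = 0.03010 K/W
ΣR = 3.904×10^-5 + 0.3772 + 0.4144 + 0.03010 = 0.8217 K/W
Q = ΔT/ΣR = (-21.6 °C − 25 °C)/0.8217 = -56.7 W
(Negative Q ⇒ heat flows inward; heat gain = 56.7 W.)

Q = 56.7 W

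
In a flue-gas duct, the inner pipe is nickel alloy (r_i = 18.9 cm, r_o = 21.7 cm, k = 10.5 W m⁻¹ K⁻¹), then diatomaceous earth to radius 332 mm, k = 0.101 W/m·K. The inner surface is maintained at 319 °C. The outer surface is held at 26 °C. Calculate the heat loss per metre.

Treat each layer as a resistance in series:
  R'_nickel alloy = ln(0.217/0.189)/(2πk) = 0.1382/(2π·10.5) = 0.002094 m·K/W
  R'_diatomaceous earth = ln(0.332/0.217)/(2πk) = 0.4252/(2π·0.101) = 0.6701 m·K/W
ΣR = 0.002094 + 0.6701 = 0.6722 m·K/W
Q' = ΔT/ΣR = (319 °C − 26 °C)/0.6722 = 436 W/m

Q' = 436 W/m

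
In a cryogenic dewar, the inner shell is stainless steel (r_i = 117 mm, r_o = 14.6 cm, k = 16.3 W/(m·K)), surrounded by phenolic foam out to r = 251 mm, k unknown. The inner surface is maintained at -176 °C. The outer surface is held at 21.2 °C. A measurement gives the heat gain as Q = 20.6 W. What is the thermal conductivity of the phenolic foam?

ΣR = ΔT/Q = |-176 − 21.2|/20.6 = 9.573 K/W
Known resistances:
  R_stainless steel = (1/0.117 − 1/0.146)/(4πk) = 1.698/(4π·16.3) = 0.008288 K/W
R_phenolic foam = ΣR − ΣR_known = 9.573 − 0.008288 = 9.565 K/W
(1/r₁−1/r₂)/(4πk) = 9.565 ⇒ k = 2.865/(4π·9.565) = 0.0238 W/m·K

k = 0.0238 W/m·K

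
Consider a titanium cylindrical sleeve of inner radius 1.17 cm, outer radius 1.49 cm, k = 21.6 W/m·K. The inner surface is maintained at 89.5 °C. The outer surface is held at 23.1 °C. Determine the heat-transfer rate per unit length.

Q' = 37.3 kW/m

Q' = 2πk·ΔT/ln(r₂/r₁) = 2π × 21.6 × 66.4 / ln(0.0149/0.0117) = 37300 W/m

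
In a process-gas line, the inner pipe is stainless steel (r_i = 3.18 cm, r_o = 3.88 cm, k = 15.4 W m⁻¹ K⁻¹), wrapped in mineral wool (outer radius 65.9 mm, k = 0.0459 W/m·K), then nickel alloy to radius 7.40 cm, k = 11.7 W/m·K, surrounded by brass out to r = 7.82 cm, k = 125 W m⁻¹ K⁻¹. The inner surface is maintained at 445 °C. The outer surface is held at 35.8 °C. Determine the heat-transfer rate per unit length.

Q' = 222 W/m

Resistance network (inner→outer):
  R'_stainless steel = ln(0.0388/0.0318)/(2πk) = 0.1990/(2π·15.4) = 0.002056 m·K/W
  R'_mineral wool = ln(0.0659/0.0388)/(2πk) = 0.5297/(2π·0.0459) = 1.837 m·K/W
  R'_nickel alloy = ln(0.0740/0.0659)/(2πk) = 0.1159/(2π·11.7) = 0.001577 m·K/W
  R'_brass = ln(0.0782/0.0740)/(2πk) = 0.05520/(2π·125) = 7.029×10^-5 m·K/W
ΣR = 0.002056 + 1.837 + 0.001577 + 7.029×10^-5 = 1.841 m·K/W
Q' = ΔT/ΣR = (445 °C − 35.8 °C)/1.841 = 222 W/m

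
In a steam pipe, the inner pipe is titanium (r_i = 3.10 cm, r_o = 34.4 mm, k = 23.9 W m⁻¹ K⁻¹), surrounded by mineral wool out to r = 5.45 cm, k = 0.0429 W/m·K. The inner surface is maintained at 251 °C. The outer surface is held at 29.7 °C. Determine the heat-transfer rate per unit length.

Treat each layer as a resistance in series:
  R'_titanium = ln(0.0344/0.0310)/(2πk) = 0.1041/(2π·23.9) = 6.930×10^-4 m·K/W
  R'_mineral wool = ln(0.0545/0.0344)/(2πk) = 0.4601/(2π·0.0429) = 1.707 m·K/W
ΣR = 6.930×10^-4 + 1.707 = 1.708 m·K/W
Q' = ΔT/ΣR = (251 °C − 29.7 °C)/1.708 = 130 W/m

Q' = 130 W/m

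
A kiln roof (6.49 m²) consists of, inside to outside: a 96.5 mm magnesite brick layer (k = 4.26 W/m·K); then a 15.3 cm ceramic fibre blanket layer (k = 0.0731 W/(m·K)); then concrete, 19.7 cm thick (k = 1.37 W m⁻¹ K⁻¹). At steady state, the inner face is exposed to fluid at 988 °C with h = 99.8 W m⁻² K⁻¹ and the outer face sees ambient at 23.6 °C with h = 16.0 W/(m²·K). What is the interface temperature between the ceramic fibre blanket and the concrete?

Series thermal resistances, inner to outer:
  R_conv,in = 1/(hA) = 1/(99.8·6.49) = 0.001544 K/W
  R_magnesite brick = L/(kA) = 0.0965/(4.26·6.49) = 0.003490 K/W
  R_ceramic fibre blanket = L/(kA) = 0.153/(0.0731·6.49) = 0.3225 K/W
  R_concrete = L/(kA) = 0.197/(1.37·6.49) = 0.02216 K/W
  R_conv,out = 1/(hA) = 1/(16.0·6.49) = 0.009630 K/W
ΣR = 0.001544 + 0.003490 + 0.3225 + 0.02216 + 0.009630 = 0.3593 K/W
Q = ΔT/ΣR = (988 °C − 23.6 °C)/0.3593 = 2684 W
From the inner boundary to the ceramic fibre blanket/concrete interface, ΣR_partial = 0.3275 K/W.
T_interface = T_in − Q·ΣR_partial = 988 °C − (2684)(0.3275) = 109 °C

T = 109 °C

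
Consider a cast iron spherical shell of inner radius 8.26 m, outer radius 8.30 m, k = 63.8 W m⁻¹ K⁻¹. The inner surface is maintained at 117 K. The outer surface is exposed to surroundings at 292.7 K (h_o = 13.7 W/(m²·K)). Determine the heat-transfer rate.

Q = 2070 kW

Series thermal resistances, inner to outer:
  R_cast iron = (1/8.26 − 1/8.30)/(4πk) = 5.834×10^-4/(4π·63.8) = 7.277×10^-7 K/W
  R_conv,out = 1/(4πr²h) = 1/(4π·8.30²·13.7) = 8.432×10^-5 K/W
ΣR = 7.277×10^-7 + 8.432×10^-5 = 8.505×10^-5 K/W
Q = ΔT/ΣR = (117 K − 292.7 K)/8.505×10^-5 = -2.07×10^6 W
(Negative Q ⇒ heat flows inward; heat gain = 2.07×10^6 W.)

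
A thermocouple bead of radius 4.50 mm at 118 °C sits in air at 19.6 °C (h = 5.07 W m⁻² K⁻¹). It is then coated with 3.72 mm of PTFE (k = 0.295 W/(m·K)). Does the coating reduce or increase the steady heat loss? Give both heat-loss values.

increases: 0.127 → 0.379 W

Critical radius for a sphere: r_cr = 2k/h = 0.116 m = 11.6 cm.
Outer radius after coating: r₂ = 0.00450 + 0.00372 = 0.00822 m.
Since r₁ < r_cr and r₂ ≤ r_cr, the coating moves toward the maximum at r_cr — heat loss rises.
Bare: R = 1/(4πr₁²h) = 775.1 K/W; Q = 98.4/775.1 = 0.127 W.
Coated: R = R_cond + R_conv = 259.4 K/W; Q = 98.4/259.4 = 0.379 W.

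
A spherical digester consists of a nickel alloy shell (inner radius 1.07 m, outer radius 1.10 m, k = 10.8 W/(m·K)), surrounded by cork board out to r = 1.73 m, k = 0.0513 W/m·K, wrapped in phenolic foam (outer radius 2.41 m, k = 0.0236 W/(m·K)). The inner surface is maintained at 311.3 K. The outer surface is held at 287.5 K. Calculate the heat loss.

Resistance network (inner→outer):
  R_nickel alloy = (1/1.07 − 1/1.10)/(4πk) = 0.02549/(4π·10.8) = 1.878×10^-4 K/W
  R_cork board = (1/1.10 − 1/1.73)/(4πk) = 0.3311/(4π·0.0513) = 0.5135 K/W
  R_phenolic foam = (1/1.73 − 1/2.41)/(4πk) = 0.1631/(4π·0.0236) = 0.5500 K/W
ΣR = 1.878×10^-4 + 0.5135 + 0.5500 = 1.064 K/W
Q = ΔT/ΣR = (311.3 K − 287.5 K)/1.064 = 22.4 W

Q = 22.4 W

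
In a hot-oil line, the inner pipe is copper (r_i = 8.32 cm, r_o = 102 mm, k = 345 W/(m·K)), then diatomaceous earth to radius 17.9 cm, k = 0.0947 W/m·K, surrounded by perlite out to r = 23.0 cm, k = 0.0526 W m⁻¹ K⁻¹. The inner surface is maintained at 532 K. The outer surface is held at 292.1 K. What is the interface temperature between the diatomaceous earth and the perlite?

T = 399 K

Series thermal resistances, inner to outer:
  R'_copper = ln(0.102/0.0832)/(2πk) = 0.2037/(2π·345) = 9.398×10^-5 m·K/W
  R'_diatomaceous earth = ln(0.179/0.102)/(2πk) = 0.5624/(2π·0.0947) = 0.9452 m·K/W
  R'_perlite = ln(0.230/0.179)/(2πk) = 0.2507/(2π·0.0526) = 0.7585 m·K/W
ΣR = 9.398×10^-5 + 0.9452 + 0.7585 = 1.704 m·K/W
Q' = ΔT/ΣR = (532 K − 292.1 K)/1.704 = 140.8 W/m
From the inner boundary to the diatomaceous earth/perlite interface, ΣR_partial = 0.9453 m·K/W.
T_interface = T_in − Q'·ΣR_partial = 532 K − (140.8)(0.9453) = 399 K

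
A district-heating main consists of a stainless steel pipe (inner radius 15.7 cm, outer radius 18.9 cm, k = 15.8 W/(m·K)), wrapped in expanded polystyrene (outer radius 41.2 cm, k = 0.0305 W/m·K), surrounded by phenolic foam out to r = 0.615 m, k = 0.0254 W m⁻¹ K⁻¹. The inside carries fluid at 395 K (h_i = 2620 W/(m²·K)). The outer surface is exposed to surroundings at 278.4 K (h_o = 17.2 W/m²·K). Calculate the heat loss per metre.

Treat each layer as a resistance in series:
  R'_conv,in = 1/(2πr h) = 1/(2π·0.157·2620) = 3.869×10^-4 m·K/W
  R'_stainless steel = ln(0.189/0.157)/(2πk) = 0.1855/(2π·15.8) = 0.001869 m·K/W
  R'_expanded polystyrene = ln(0.412/0.189)/(2πk) = 0.7793/(2π·0.0305) = 4.066 m·K/W
  R'_phenolic foam = ln(0.615/0.412)/(2πk) = 0.4006/(2π·0.0254) = 2.510 m·K/W
  R'_conv,out = 1/(2πr h) = 1/(2π·0.615·17.2) = 0.01505 m·K/W
ΣR = 3.869×10^-4 + 0.001869 + 4.066 + 2.510 + 0.01505 = 6.593 m·K/W
Q' = ΔT/ΣR = (395 K − 278.4 K)/6.593 = 17.7 W/m

Q' = 17.7 W/m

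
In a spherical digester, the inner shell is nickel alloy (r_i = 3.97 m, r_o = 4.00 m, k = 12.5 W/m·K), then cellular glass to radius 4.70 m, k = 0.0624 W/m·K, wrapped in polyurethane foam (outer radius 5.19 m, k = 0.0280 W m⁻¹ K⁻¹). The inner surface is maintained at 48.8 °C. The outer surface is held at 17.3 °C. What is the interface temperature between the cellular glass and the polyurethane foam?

T = 34.5 °C

Series thermal resistances, inner to outer:
  R_nickel alloy = (1/3.97 − 1/4.00)/(4πk) = 0.001889/(4π·12.5) = 1.203×10^-5 K/W
  R_cellular glass = (1/4.00 − 1/4.70)/(4πk) = 0.03723/(4π·0.0624) = 0.04748 K/W
  R_polyurethane foam = (1/4.70 − 1/5.19)/(4πk) = 0.02009/(4π·0.0280) = 0.05709 K/W
ΣR = 1.203×10^-5 + 0.04748 + 0.05709 = 0.1046 K/W
Q = ΔT/ΣR = (48.8 °C − 17.3 °C)/0.1046 = 301.1 W
From the inner boundary to the cellular glass/polyurethane foam interface, ΣR_partial = 0.04749 K/W.
T_interface = T_in − Q·ΣR_partial = 48.8 °C − (301.1)(0.04749) = 34.5 °C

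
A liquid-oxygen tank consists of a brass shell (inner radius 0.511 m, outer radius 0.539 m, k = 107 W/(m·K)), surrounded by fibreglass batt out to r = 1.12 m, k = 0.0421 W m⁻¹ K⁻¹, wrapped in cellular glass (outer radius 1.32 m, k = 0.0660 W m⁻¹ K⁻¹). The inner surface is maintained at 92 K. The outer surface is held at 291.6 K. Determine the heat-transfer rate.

Q = 101 W

Treat each layer as a resistance in series:
  R_brass = (1/0.511 − 1/0.539)/(4πk) = 0.1017/(4π·107) = 7.561×10^-5 K/W
  R_fibreglass batt = (1/0.539 − 1/1.12)/(4πk) = 0.9624/(4π·0.0421) = 1.819 K/W
  R_cellular glass = (1/1.12 − 1/1.32)/(4πk) = 0.1353/(4π·0.0660) = 0.1631 K/W
ΣR = 7.561×10^-5 + 1.819 + 0.1631 = 1.982 K/W
Q = ΔT/ΣR = (92 K − 291.6 K)/1.982 = -101 W
(Negative Q ⇒ heat flows inward; heat gain = 101 W.)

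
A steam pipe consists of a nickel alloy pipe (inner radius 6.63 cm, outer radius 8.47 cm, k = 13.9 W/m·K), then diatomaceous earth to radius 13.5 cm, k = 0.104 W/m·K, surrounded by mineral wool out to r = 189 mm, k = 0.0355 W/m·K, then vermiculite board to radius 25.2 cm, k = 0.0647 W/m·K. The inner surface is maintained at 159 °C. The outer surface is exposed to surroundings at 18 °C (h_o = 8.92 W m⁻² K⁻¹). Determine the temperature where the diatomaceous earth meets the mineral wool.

Series thermal resistances, inner to outer:
  R'_nickel alloy = ln(0.0847/0.0663)/(2πk) = 0.2449/(2π·13.9) = 0.002804 m·K/W
  R'_diatomaceous earth = ln(0.135/0.0847)/(2πk) = 0.4662/(2π·0.104) = 0.7134 m·K/W
  R'_mineral wool = ln(0.189/0.135)/(2πk) = 0.3365/(2π·0.0355) = 1.508 m·K/W
  R'_vermiculite board = ln(0.252/0.189)/(2πk) = 0.2877/(2π·0.0647) = 0.7077 m·K/W
  R'_conv,out = 1/(2πr h) = 1/(2π·0.252·8.92) = 0.07080 m·K/W
ΣR = 0.002804 + 0.7134 + 1.508 + 0.7077 + 0.07080 = 3.003 m·K/W
Q' = ΔT/ΣR = (159 °C − 18 °C)/3.003 = 46.95 W/m
From the inner boundary to the diatomaceous earth/mineral wool interface, ΣR_partial = 0.7162 m·K/W.
T_interface = T_in − Q'·ΣR_partial = 159 °C − (46.95)(0.7162) = 125 °C

T = 125 °C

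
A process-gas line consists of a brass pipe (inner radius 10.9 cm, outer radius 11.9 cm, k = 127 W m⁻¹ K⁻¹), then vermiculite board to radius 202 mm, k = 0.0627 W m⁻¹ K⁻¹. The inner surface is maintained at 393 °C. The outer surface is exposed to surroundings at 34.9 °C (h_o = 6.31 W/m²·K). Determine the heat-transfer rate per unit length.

Treat each layer as a resistance in series:
  R'_brass = ln(0.119/0.109)/(2πk) = 0.08778/(2π·127) = 1.100×10^-4 m·K/W
  R'_vermiculite board = ln(0.202/0.119)/(2πk) = 0.5291/(2π·0.0627) = 1.343 m·K/W
  R'_conv,out = 1/(2πr h) = 1/(2π·0.202·6.31) = 0.1249 m·K/W
ΣR = 1.100×10^-4 + 1.343 + 0.1249 = 1.468 m·K/W
Q' = ΔT/ΣR = (393 °C − 34.9 °C)/1.468 = 244 W/m

Q' = 244 W/m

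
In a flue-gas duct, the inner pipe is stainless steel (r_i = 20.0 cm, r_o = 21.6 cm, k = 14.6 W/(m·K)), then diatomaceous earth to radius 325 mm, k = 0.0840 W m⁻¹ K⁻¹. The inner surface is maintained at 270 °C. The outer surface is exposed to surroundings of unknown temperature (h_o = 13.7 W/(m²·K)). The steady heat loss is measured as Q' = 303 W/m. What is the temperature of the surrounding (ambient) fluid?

T_out = 24.4 °C

Sum the resistances:
  R'_stainless steel = ln(0.216/0.200)/(2πk) = 0.07696/(2π·14.6) = 8.390×10^-4 m·K/W
  R'_diatomaceous earth = ln(0.325/0.216)/(2πk) = 0.4085/(2π·0.0840) = 0.7741 m·K/W
  R'_conv,out = 1/(2πr h) = 1/(2π·0.325·13.7) = 0.03575 m·K/W
ΣR = 0.8107 m·K/W
ΔT = Q'·ΣR = 303 × 0.8107 = 245.6 K
Heat flows outward, so T_out = T_in − ΔT = 270 − 245.6 = 24.4 °C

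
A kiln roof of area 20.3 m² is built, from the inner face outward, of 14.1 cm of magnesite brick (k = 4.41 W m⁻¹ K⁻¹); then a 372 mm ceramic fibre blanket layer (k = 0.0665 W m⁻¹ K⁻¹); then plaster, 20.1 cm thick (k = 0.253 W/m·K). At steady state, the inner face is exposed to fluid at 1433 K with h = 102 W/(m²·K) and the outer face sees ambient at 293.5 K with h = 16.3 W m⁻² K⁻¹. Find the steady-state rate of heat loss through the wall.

Q = 3.56 kW

Treat each layer as a resistance in series:
  R_conv,in = 1/(hA) = 1/(102·20.3) = 4.830×10^-4 K/W
  R_magnesite brick = L/(kA) = 0.141/(4.41·20.3) = 0.001575 K/W
  R_ceramic fibre blanket = L/(kA) = 0.372/(0.0665·20.3) = 0.2756 K/W
  R_plaster = L/(kA) = 0.201/(0.253·20.3) = 0.03914 K/W
  R_conv,out = 1/(hA) = 1/(16.3·20.3) = 0.003022 K/W
ΣR = 4.830×10^-4 + 0.001575 + 0.2756 + 0.03914 + 0.003022 = 0.3198 K/W
Q = ΔT/ΣR = (1433 K − 293.5 K)/0.3198 = 3560 W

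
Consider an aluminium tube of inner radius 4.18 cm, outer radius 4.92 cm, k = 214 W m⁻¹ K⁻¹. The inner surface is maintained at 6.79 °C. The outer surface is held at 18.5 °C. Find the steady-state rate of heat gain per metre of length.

Q' = 96.6 kW/m

Q' = 2πk·ΔT/ln(r₂/r₁) = 2π × 214 × 11.71 / ln(0.0492/0.0418) = 96600 W/m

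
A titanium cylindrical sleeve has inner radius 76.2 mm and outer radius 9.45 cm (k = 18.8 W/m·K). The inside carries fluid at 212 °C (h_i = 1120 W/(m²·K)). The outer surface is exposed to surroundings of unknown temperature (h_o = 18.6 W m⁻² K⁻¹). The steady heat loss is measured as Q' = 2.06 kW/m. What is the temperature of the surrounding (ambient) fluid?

T_out = 17.9 °C

Sum the resistances:
  R'_conv,in = 1/(2πr h) = 1/(2π·0.0762·1120) = 0.001865 m·K/W
  R'_titanium = ln(0.0945/0.0762)/(2πk) = 0.2152/(2π·18.8) = 0.001822 m·K/W
  R'_conv,out = 1/(2πr h) = 1/(2π·0.0945·18.6) = 0.09055 m·K/W
ΣR = 0.09423 m·K/W
ΔT = Q'·ΣR = 2060 × 0.09423 = 194.1 K
Heat flows outward, so T_out = T_in − ΔT = 212 − 194.1 = 17.9 °C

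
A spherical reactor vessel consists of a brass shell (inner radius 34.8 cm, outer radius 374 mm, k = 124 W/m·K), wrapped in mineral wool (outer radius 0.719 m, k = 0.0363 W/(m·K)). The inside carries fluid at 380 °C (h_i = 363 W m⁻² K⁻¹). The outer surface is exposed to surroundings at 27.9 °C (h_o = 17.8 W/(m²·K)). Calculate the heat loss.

Treat each layer as a resistance in series:
  R_conv,in = 1/(4πr²h) = 1/(4π·0.348²·363) = 0.001810 K/W
  R_brass = (1/0.348 − 1/0.374)/(4πk) = 0.1998/(4π·124) = 1.282×10^-4 K/W
  R_mineral wool = (1/0.374 − 1/0.719)/(4πk) = 1.283/(4π·0.0363) = 2.813 K/W
  R_conv,out = 1/(4πr²h) = 1/(4π·0.719²·17.8) = 0.008648 K/W
ΣR = 0.001810 + 1.282×10^-4 + 2.813 + 0.008648 = 2.824 K/W
Q = ΔT/ΣR = (380 °C − 27.9 °C)/2.824 = 125 W

Q = 125 W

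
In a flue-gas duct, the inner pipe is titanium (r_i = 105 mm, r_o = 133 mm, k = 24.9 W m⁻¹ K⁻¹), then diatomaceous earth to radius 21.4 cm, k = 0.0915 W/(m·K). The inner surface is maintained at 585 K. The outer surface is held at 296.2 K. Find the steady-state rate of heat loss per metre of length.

Q' = 348 W/m

Resistance network (inner→outer):
  R'_titanium = ln(0.133/0.105)/(2πk) = 0.2364/(2π·24.9) = 0.001511 m·K/W
  R'_diatomaceous earth = ln(0.214/0.133)/(2πk) = 0.4756/(2π·0.0915) = 0.8273 m·K/W
ΣR = 0.001511 + 0.8273 = 0.8288 m·K/W
Q' = ΔT/ΣR = (585 K − 296.2 K)/0.8288 = 348 W/m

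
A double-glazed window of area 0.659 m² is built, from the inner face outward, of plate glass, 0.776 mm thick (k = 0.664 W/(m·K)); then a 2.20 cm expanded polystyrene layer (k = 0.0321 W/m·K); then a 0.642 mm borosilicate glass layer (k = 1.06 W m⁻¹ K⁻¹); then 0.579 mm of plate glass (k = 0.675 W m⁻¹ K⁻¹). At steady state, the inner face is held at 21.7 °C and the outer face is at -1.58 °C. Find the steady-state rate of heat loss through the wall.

Resistance network (inner→outer):
  R_plate glass = L/(kA) = 7.76×10^-4/(0.664·0.659) = 0.001773 K/W
  R_expanded polystyrene = L/(kA) = 0.0220/(0.0321·0.659) = 1.040 K/W
  R_borosilicate glass = L/(kA) = 6.42×10^-4/(1.06·0.659) = 9.191×10^-4 K/W
  R_plate glass = L/(kA) = 5.79×10^-4/(0.675·0.659) = 0.001302 K/W
ΣR = 0.001773 + 1.040 + 9.191×10^-4 + 0.001302 = 1.044 K/W
Q = ΔT/ΣR = (21.7 °C − -1.58 °C)/1.044 = 22.3 W

Q = 22.3 W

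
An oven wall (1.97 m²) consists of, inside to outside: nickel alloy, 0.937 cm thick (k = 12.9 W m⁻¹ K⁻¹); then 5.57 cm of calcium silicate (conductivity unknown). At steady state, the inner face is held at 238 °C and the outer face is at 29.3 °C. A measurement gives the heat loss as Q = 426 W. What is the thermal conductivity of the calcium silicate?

ΣR = ΔT/Q = |238 − 29.3|/426 = 0.4899 K/W
Known resistances:
  R_nickel alloy = L/(kA) = 0.00937/(12.9·1.97) = 3.687×10^-4 K/W
R_calcium silicate = ΣR − ΣR_known = 0.4899 − 3.687×10^-4 = 0.4895 K/W
L/(kA) = 0.4895 ⇒ k = 0.0557/(0.4895·1.97) = 0.0578 W/m·K

k = 0.0578 W/m·K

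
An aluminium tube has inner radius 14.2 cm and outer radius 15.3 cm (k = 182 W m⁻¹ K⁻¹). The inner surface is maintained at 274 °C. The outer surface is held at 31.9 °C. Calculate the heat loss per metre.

Q' = 2πk·ΔT/ln(r₂/r₁) = 2π × 182 × 242.1 / ln(0.153/0.142) = 3.71×10^6 W/m

Q' = 3710 kW/m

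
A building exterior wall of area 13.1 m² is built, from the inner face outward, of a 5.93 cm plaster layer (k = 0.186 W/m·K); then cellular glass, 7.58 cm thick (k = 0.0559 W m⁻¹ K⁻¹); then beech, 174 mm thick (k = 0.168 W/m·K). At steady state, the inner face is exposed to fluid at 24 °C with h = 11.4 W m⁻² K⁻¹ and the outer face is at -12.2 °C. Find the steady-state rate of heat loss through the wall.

Treat each layer as a resistance in series:
  R_conv,in = 1/(hA) = 1/(11.4·13.1) = 0.006696 K/W
  R_plaster = L/(kA) = 0.0593/(0.186·13.1) = 0.02434 K/W
  R_cellular glass = L/(kA) = 0.0758/(0.0559·13.1) = 0.1035 K/W
  R_beech = L/(kA) = 0.174/(0.168·13.1) = 0.07906 K/W
ΣR = 0.006696 + 0.02434 + 0.1035 + 0.07906 = 0.2136 K/W
Q = ΔT/ΣR = (24 °C − -12.2 °C)/0.2136 = 169 W

Q = 169 W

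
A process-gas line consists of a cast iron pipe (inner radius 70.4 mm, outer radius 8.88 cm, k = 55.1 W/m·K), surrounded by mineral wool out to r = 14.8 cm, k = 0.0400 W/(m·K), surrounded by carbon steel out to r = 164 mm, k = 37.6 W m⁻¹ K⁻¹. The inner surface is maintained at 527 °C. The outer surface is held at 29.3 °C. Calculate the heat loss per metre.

Q' = 245 W/m

Series thermal resistances, inner to outer:
  R'_cast iron = ln(0.0888/0.0704)/(2πk) = 0.2322/(2π·55.1) = 6.707×10^-4 m·K/W
  R'_mineral wool = ln(0.148/0.0888)/(2πk) = 0.5108/(2π·0.0400) = 2.033 m·K/W
  R'_carbon steel = ln(0.164/0.148)/(2πk) = 0.1027/(2π·37.6) = 4.345×10^-4 m·K/W
ΣR = 6.707×10^-4 + 2.033 + 4.345×10^-4 = 2.034 m·K/W
Q' = ΔT/ΣR = (527 °C − 29.3 °C)/2.034 = 245 W/m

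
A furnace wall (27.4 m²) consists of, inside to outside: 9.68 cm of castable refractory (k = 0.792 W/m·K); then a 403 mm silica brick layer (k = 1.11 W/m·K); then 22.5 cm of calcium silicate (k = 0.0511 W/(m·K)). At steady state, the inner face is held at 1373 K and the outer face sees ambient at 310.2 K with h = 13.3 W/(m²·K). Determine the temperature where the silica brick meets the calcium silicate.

Resistance network (inner→outer):
  R_castable refractory = L/(kA) = 0.0968/(0.792·27.4) = 0.004461 K/W
  R_silica brick = L/(kA) = 0.403/(1.11·27.4) = 0.01325 K/W
  R_calcium silicate = L/(kA) = 0.225/(0.0511·27.4) = 0.1607 K/W
  R_conv,out = 1/(hA) = 1/(13.3·27.4) = 0.002744 K/W
ΣR = 0.004461 + 0.01325 + 0.1607 + 0.002744 = 0.1812 K/W
Q = ΔT/ΣR = (1373 K − 310.2 K)/0.1812 = 5865 W
From the inner boundary to the silica brick/calcium silicate interface, ΣR_partial = 0.01771 K/W.
T_interface = T_in − Q·ΣR_partial = 1373 K − (5865)(0.01771) = 1269 K

T = 1269 K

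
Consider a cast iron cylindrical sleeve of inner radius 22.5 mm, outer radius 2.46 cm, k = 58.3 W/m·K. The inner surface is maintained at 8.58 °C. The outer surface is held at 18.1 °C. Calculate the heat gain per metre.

Q' = 39100 W/m

Q' = 2πk·ΔT/ln(r₂/r₁) = 2π × 58.3 × 9.52 / ln(0.0246/0.0225) = 39100 W/m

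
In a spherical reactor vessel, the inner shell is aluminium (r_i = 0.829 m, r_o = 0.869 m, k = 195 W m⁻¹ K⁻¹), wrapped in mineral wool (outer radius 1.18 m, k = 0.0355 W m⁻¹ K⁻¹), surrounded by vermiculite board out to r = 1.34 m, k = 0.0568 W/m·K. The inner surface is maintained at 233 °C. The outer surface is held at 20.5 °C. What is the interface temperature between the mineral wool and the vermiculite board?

T = 57.2 °C

Treat each layer as a resistance in series:
  R_aluminium = (1/0.829 − 1/0.869)/(4πk) = 0.05552/(4π·195) = 2.266×10^-5 K/W
  R_mineral wool = (1/0.869 − 1/1.18)/(4πk) = 0.3033/(4π·0.0355) = 0.6799 K/W
  R_vermiculite board = (1/1.18 − 1/1.34)/(4πk) = 0.1012/(4π·0.0568) = 0.1418 K/W
ΣR = 2.266×10^-5 + 0.6799 + 0.1418 = 0.8217 K/W
Q = ΔT/ΣR = (233 °C − 20.5 °C)/0.8217 = 258.6 W
From the inner boundary to the mineral wool/vermiculite board interface, ΣR_partial = 0.6799 K/W.
T_interface = T_in − Q·ΣR_partial = 233 °C − (258.6)(0.6799) = 57.2 °C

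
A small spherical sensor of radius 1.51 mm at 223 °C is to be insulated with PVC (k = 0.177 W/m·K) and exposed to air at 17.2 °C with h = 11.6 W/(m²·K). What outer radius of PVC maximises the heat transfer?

r_cr = 3.05 cm

For a sphere, r_cr = 2k_ins/h = 2·0.177/11.6 = 0.0305 m = 3.05 cm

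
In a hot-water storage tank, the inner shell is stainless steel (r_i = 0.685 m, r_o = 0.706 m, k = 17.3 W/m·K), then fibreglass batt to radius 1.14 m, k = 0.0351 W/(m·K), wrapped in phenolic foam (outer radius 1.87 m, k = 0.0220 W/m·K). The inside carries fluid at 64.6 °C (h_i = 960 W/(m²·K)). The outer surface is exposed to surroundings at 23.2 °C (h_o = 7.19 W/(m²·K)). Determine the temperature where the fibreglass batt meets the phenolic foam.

T = 44.1 °C

Series thermal resistances, inner to outer:
  R_conv,in = 1/(4πr²h) = 1/(4π·0.685²·960) = 1.767×10^-4 K/W
  R_stainless steel = (1/0.685 − 1/0.706)/(4πk) = 0.04342/(4π·17.3) = 1.997×10^-4 K/W
  R_fibreglass batt = (1/0.706 − 1/1.14)/(4πk) = 0.5392/(4π·0.0351) = 1.223 K/W
  R_phenolic foam = (1/1.14 − 1/1.87)/(4πk) = 0.3424/(4π·0.0220) = 1.239 K/W
  R_conv,out = 1/(4πr²h) = 1/(4π·1.87²·7.19) = 0.003165 K/W
ΣR = 1.767×10^-4 + 1.997×10^-4 + 1.223 + 1.239 + 0.003165 = 2.466 K/W
Q = ΔT/ΣR = (64.6 °C − 23.2 °C)/2.466 = 16.79 W
From the inner boundary to the fibreglass batt/phenolic foam interface, ΣR_partial = 1.223 K/W.
T_interface = T_in − Q·ΣR_partial = 64.6 °C − (16.79)(1.223) = 44.1 °C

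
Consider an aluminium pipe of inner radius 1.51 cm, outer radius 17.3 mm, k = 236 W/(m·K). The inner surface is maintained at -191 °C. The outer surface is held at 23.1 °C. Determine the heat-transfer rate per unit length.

Q' = 2πk·ΔT/ln(r₂/r₁) = 2π × 236 × 214.1 / ln(0.0173/0.0151) = 2.33×10^6 W/m

Q' = 2.33×10^6 W/m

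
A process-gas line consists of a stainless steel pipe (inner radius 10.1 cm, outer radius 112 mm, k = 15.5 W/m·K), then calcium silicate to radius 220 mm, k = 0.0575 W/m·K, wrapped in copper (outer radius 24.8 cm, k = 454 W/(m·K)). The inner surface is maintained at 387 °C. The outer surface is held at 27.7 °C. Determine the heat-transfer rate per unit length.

Treat each layer as a resistance in series:
  R'_stainless steel = ln(0.112/0.101)/(2πk) = 0.1034/(2π·15.5) = 0.001061 m·K/W
  R'_calcium silicate = ln(0.220/0.112)/(2πk) = 0.6751/(2π·0.0575) = 1.869 m·K/W
  R'_copper = ln(0.248/0.220)/(2πk) = 0.1198/(2π·454) = 4.200×10^-5 m·K/W
ΣR = 0.001061 + 1.869 + 4.200×10^-5 = 1.870 m·K/W
Q' = ΔT/ΣR = (387 °C − 27.7 °C)/1.870 = 192 W/m

Q' = 192 W/m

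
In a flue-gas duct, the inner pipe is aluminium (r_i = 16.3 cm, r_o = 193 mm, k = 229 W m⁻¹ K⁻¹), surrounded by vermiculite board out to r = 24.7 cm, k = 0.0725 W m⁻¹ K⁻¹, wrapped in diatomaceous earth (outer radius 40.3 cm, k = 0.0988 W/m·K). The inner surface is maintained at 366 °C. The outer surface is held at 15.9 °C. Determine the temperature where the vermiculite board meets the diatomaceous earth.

T = 223 °C

Series thermal resistances, inner to outer:
  R'_aluminium = ln(0.193/0.163)/(2πk) = 0.1689/(2π·229) = 1.174×10^-4 m·K/W
  R'_vermiculite board = ln(0.247/0.193)/(2πk) = 0.2467/(2π·0.0725) = 0.5416 m·K/W
  R'_diatomaceous earth = ln(0.403/0.247)/(2πk) = 0.4895/(2π·0.0988) = 0.7886 m·K/W
ΣR = 1.174×10^-4 + 0.5416 + 0.7886 = 1.330 m·K/W
Q' = ΔT/ΣR = (366 °C − 15.9 °C)/1.330 = 263.2 W/m
From the inner boundary to the vermiculite board/diatomaceous earth interface, ΣR_partial = 0.5417 m·K/W.
T_interface = T_in − Q'·ΣR_partial = 366 °C − (263.2)(0.5417) = 223 °C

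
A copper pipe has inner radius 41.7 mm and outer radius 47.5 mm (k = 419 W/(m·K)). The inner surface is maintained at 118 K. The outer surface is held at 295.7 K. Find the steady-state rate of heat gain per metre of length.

Q' = 2πk·ΔT/ln(r₂/r₁) = 2π × 419 × 177.7 / ln(0.0475/0.0417) = 3.59×10^6 W/m

Q' = 3.59×10^6 W/m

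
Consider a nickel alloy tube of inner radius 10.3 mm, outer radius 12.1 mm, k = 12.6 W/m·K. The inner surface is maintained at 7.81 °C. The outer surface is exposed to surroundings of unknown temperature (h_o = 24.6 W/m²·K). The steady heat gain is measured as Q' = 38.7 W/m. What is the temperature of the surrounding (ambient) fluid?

T_out = 28.6 °C

Sum the resistances:
  R'_nickel alloy = ln(0.0121/0.0103)/(2πk) = 0.1611/(2π·12.6) = 0.002034 m·K/W
  R'_conv,out = 1/(2πr h) = 1/(2π·0.0121·24.6) = 0.5347 m·K/W
ΣR = 0.5367 m·K/W
ΔT = Q'·ΣR = 38.7 × 0.5367 = 20.77 K
Heat flows inward, so T_out = T_in + ΔT = 7.81 + 20.77 = 28.6 °C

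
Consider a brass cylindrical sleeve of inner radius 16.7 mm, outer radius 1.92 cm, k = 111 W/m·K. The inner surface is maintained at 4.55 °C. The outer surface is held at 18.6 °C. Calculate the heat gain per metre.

Q' = 2πk·ΔT/ln(r₂/r₁) = 2π × 111 × 14.05 / ln(0.0192/0.0167) = 70200 W/m

Q' = 70.2 kW/m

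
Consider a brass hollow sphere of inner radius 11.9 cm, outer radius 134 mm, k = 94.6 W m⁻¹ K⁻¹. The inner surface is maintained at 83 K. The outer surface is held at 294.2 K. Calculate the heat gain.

Q = 4πk·ΔT/(1/r₁ − 1/r₂) = 4π × 94.6 × 211.2 / (1/0.119 − 1/0.134) = 2.67×10^5 W

Q = 267 kW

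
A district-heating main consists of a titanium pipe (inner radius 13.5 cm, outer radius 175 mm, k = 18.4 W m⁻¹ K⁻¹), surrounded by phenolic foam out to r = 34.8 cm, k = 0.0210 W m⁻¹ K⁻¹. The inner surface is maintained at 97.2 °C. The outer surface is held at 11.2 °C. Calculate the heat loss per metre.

Q' = 16.5 W/m

Series thermal resistances, inner to outer:
  R'_titanium = ln(0.175/0.135)/(2πk) = 0.2595/(2π·18.4) = 0.002245 m·K/W
  R'_phenolic foam = ln(0.348/0.175)/(2πk) = 0.6874/(2π·0.0210) = 5.210 m·K/W
ΣR = 0.002245 + 5.210 = 5.212 m·K/W
Q' = ΔT/ΣR = (97.2 °C − 11.2 °C)/5.212 = 16.5 W/m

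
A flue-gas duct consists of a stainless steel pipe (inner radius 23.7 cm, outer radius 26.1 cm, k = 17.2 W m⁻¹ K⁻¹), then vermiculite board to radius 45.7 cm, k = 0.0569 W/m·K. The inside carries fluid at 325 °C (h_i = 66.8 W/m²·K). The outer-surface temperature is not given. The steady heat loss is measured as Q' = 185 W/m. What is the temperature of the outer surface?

Series resistances:
  R'_conv,in = 1/(2πr h) = 1/(2π·0.237·66.8) = 0.01005 m·K/W
  R'_stainless steel = ln(0.261/0.237)/(2πk) = 0.09646/(2π·17.2) = 8.926×10^-4 m·K/W
  R'_vermiculite board = ln(0.457/0.261)/(2πk) = 0.5602/(2π·0.0569) = 1.567 m·K/W
ΣR = 1.578 m·K/W
ΔT = Q'·ΣR = 185 × 1.578 = 291.9 K
Heat flows outward, so T_out = T_in − ΔT = 325 − 291.9 = 33.1 °C

T_out = 33.1 °C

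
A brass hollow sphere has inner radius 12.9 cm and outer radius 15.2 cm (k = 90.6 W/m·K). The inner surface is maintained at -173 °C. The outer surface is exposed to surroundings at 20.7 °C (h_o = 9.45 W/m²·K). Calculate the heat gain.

Q = 530 W

Resistance network (inner→outer):
  R_brass = (1/0.129 − 1/0.152)/(4πk) = 1.173/(4π·90.6) = 0.001030 K/W
  R_conv,out = 1/(4πr²h) = 1/(4π·0.152²·9.45) = 0.3645 K/W
ΣR = 0.001030 + 0.3645 = 0.3655 K/W
Q = ΔT/ΣR = (-173 °C − 20.7 °C)/0.3655 = -530 W
(Negative Q ⇒ heat flows inward; heat gain = 530 W.)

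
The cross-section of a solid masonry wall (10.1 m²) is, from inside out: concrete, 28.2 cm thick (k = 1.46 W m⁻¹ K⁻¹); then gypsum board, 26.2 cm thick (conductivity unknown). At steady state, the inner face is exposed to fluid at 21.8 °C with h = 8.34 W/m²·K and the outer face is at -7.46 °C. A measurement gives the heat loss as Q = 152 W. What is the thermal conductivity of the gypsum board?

ΣR = ΔT/Q = |21.8 − -7.46|/152 = 0.1925 K/W
Known resistances:
  R_conv,in = 1/(hA) = 1/(8.34·10.1) = 0.01187 K/W
  R_concrete = L/(kA) = 0.282/(1.46·10.1) = 0.01912 K/W
R_gypsum board = ΣR − ΣR_known = 0.1925 − 0.03099 = 0.1615 K/W
L/(kA) = 0.1615 ⇒ k = 0.262/(0.1615·10.1) = 0.161 W/m·K

k = 0.161 W/m·K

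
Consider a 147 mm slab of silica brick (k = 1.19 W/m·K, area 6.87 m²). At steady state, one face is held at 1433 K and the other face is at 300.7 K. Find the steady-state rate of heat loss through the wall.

Q = 63.0 kW

Q = kA·ΔT/L = 1.19 × 6.87 × |1433 K − 300.7 K| / 0.147 = 63000 W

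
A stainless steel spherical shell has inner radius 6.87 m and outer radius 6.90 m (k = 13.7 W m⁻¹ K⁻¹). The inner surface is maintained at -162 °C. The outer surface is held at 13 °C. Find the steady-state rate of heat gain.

Q = 47600 kW

Q = 4πk·ΔT/(1/r₁ − 1/r₂) = 4π × 13.7 × 175 / (1/6.87 − 1/6.90) = 4.76×10^7 W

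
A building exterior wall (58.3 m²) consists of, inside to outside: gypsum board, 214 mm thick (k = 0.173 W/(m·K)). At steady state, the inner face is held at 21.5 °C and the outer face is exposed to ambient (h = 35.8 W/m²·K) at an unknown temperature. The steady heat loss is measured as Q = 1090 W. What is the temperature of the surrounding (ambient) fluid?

Series resistances:
  R_gypsum board = L/(kA) = 0.214/(0.173·58.3) = 0.02122 K/W
  R_conv,out = 1/(hA) = 1/(35.8·58.3) = 4.791×10^-4 K/W
ΣR = 0.02170 K/W
ΔT = Q·ΣR = 1090 × 0.02170 = 23.65 K
Heat flows outward, so T_out = T_in − ΔT = 21.5 − 23.65 = -2.15 °C

T_out = -2.15 °C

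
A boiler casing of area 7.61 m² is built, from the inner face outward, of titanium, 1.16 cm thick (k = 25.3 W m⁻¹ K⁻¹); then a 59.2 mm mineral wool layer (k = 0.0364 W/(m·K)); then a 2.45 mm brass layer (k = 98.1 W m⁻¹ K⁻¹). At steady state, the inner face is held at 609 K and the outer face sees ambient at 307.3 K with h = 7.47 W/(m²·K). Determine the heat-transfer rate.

Resistance network (inner→outer):
  R_titanium = L/(kA) = 0.0116/(25.3·7.61) = 6.025×10^-5 K/W
  R_mineral wool = L/(kA) = 0.0592/(0.0364·7.61) = 0.2137 K/W
  R_brass = L/(kA) = 0.00245/(98.1·7.61) = 3.282×10^-6 K/W
  R_conv,out = 1/(hA) = 1/(7.47·7.61) = 0.01759 K/W
ΣR = 6.025×10^-5 + 0.2137 + 3.282×10^-6 + 0.01759 = 0.2314 K/W
Q = ΔT/ΣR = (609 K − 307.3 K)/0.2314 = 1300 W

Q = 1300 W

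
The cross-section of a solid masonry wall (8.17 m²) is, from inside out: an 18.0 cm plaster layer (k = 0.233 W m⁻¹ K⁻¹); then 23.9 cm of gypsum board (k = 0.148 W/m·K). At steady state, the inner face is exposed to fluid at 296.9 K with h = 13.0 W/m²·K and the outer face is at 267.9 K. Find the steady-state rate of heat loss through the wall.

Series thermal resistances, inner to outer:
  R_conv,in = 1/(hA) = 1/(13.0·8.17) = 0.009415 K/W
  R_plaster = L/(kA) = 0.180/(0.233·8.17) = 0.09456 K/W
  R_gypsum board = L/(kA) = 0.239/(0.148·8.17) = 0.1977 K/W
ΣR = 0.009415 + 0.09456 + 0.1977 = 0.3017 K/W
Q = ΔT/ΣR = (296.9 K − 267.9 K)/0.3017 = 96.1 W

Q = 96.1 W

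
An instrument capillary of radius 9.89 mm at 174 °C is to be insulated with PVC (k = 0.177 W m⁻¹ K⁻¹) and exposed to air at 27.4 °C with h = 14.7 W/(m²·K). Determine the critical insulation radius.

r_cr = 1.20 cm

For a cylinder, r_cr = k_ins/h = 0.177/14.7 = 0.0120 m = 1.20 cm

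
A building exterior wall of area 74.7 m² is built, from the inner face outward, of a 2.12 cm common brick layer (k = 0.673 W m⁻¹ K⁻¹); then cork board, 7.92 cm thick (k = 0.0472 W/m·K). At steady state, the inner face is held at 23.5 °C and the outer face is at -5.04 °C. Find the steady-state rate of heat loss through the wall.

Treat each layer as a resistance in series:
  R_common brick = L/(kA) = 0.0212/(0.673·74.7) = 4.217×10^-4 K/W
  R_cork board = L/(kA) = 0.0792/(0.0472·74.7) = 0.02246 K/W
ΣR = 4.217×10^-4 + 0.02246 = 0.02288 K/W
Q = ΔT/ΣR = (23.5 °C − -5.04 °C)/0.02288 = 1250 W

Q = 1250 W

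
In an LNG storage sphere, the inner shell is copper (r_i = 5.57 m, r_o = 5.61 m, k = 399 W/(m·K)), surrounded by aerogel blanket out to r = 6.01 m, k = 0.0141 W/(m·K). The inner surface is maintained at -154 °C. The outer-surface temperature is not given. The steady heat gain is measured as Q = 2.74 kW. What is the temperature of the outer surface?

Sum the resistances:
  R_copper = (1/5.57 − 1/5.61)/(4πk) = 0.001280/(4π·399) = 2.553×10^-7 K/W
  R_aerogel blanket = (1/5.61 − 1/6.01)/(4πk) = 0.01186/(4π·0.0141) = 0.06696 K/W
ΣR = 0.06696 K/W
ΔT = Q·ΣR = 2740 × 0.06696 = 183.5 K
Heat flows inward, so T_out = T_in + ΔT = -154 + 183.5 = 29.5 °C

T_out = 29.5 °C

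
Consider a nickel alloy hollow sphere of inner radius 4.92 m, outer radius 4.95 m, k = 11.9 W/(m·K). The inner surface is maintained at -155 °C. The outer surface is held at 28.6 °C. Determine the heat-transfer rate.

Q = 22300 kW

Q = 4πk·ΔT/(1/r₁ − 1/r₂) = 4π × 11.9 × 183.6 / (1/4.92 − 1/4.95) = 2.23×10^7 W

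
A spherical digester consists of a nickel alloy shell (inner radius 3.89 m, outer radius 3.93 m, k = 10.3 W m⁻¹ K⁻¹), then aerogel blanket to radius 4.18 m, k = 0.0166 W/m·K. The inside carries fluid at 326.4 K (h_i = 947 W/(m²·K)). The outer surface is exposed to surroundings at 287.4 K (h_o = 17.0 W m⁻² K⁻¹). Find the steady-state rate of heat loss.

Q = 532 W

Treat each layer as a resistance in series:
  R_conv,in = 1/(4πr²h) = 1/(4π·3.89²·947) = 5.553×10^-6 K/W
  R_nickel alloy = (1/3.89 − 1/3.93)/(4πk) = 0.002616/(4π·10.3) = 2.021×10^-5 K/W
  R_aerogel blanket = (1/3.93 − 1/4.18)/(4πk) = 0.01522/(4π·0.0166) = 0.07295 K/W
  R_conv,out = 1/(4πr²h) = 1/(4π·4.18²·17.0) = 2.679×10^-4 K/W
ΣR = 5.553×10^-6 + 2.021×10^-5 + 0.07295 + 2.679×10^-4 = 0.07324 K/W
Q = ΔT/ΣR = (326.4 K − 287.4 K)/0.07324 = 532 W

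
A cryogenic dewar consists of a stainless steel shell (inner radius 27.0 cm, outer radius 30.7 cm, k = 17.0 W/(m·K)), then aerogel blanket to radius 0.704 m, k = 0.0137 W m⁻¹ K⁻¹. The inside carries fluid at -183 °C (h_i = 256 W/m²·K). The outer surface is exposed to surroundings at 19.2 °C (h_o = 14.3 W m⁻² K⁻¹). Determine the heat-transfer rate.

Q = 18.9 W

Series thermal resistances, inner to outer:
  R_conv,in = 1/(4πr²h) = 1/(4π·0.270²·256) = 0.004264 K/W
  R_stainless steel = (1/0.270 − 1/0.307)/(4πk) = 0.4464/(4π·17.0) = 0.002089 K/W
  R_aerogel blanket = (1/0.307 − 1/0.704)/(4πk) = 1.837/(4π·0.0137) = 10.67 K/W
  R_conv,out = 1/(4πr²h) = 1/(4π·0.704²·14.3) = 0.01123 K/W
ΣR = 0.004264 + 0.002089 + 10.67 + 0.01123 = 10.69 K/W
Q = ΔT/ΣR = (-183 °C − 19.2 °C)/10.69 = -18.9 W
(Negative Q ⇒ heat flows inward; heat gain = 18.9 W.)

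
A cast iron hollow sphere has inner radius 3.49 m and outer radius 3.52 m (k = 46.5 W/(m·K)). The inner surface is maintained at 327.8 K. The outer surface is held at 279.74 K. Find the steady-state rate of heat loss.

Q = 11500 kW

Q = 4πk·ΔT/(1/r₁ − 1/r₂) = 4π × 46.5 × 48.06 / (1/3.49 − 1/3.52) = 1.15×10^7 W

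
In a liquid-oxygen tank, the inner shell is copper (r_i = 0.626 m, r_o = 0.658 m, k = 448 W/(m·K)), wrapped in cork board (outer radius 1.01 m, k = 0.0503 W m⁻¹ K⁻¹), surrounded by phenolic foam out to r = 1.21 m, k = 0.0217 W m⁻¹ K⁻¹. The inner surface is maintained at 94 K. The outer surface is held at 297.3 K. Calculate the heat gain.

Resistance network (inner→outer):
  R_copper = (1/0.626 − 1/0.658)/(4πk) = 0.07769/(4π·448) = 1.380×10^-5 K/W
  R_cork board = (1/0.658 − 1/1.01)/(4πk) = 0.5297/(4π·0.0503) = 0.8379 K/W
  R_phenolic foam = (1/1.01 − 1/1.21)/(4πk) = 0.1637/(4π·0.0217) = 0.6001 K/W
ΣR = 1.380×10^-5 + 0.8379 + 0.6001 = 1.438 K/W
Q = ΔT/ΣR = (94 K − 297.3 K)/1.438 = -141 W
(Negative Q ⇒ heat flows inward; heat gain = 141 W.)

Q = 141 W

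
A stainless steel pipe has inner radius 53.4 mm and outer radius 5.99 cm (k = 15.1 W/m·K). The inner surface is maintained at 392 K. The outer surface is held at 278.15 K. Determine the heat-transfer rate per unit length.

Q' = 2πk·ΔT/ln(r₂/r₁) = 2π × 15.1 × 113.85 / ln(0.0599/0.0534) = 94000 W/m

Q' = 94.0 kW/m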